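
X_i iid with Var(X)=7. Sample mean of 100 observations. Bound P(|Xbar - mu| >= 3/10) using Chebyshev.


Var(Xbar) = Var(X)/n = 7/100
Chebyshev: P(|Xbar-mu| >= 3/10) <= Var(Xbar)/(3/10)^2 = (7/100)/(9/100) = 7/9

7/9


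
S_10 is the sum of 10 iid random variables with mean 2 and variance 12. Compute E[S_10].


E[S_n] = n*E[X_1] = 10*2 = 20

20


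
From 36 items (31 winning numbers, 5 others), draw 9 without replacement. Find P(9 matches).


P(X=9) = C(31,9)*C(5,0) / C(36,9)
= 20160075*1 / 94143280
= 20160075/94143280 = 4485/20944

4485/20944


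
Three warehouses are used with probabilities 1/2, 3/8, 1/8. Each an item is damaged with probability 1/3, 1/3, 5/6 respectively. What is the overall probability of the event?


P(A) = P(A|B1)P(B1) + P(A|B2)P(B2) + P(A|B3)P(B3)
= 1/3*1/2 + 1/3*3/8 + 5/6*1/8
= 1/6 + 1/8 + 5/48 = 19/48

19/48


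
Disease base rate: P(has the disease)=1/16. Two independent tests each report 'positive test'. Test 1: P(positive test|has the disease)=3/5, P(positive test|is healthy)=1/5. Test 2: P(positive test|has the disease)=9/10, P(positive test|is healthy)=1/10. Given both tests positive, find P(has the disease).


After test 1: P(+) = 3/5*1/16 + 1/5*15/16 = 9/40
P(B|+) = (3/80)/(9/40) = 1/6
After test 2 (use post1 as new prior): P(+) = 9/10*1/6 + 1/10*5/6 = 7/30
P(B|+,+) = (3/20)/(7/30) = 9/14

9/14


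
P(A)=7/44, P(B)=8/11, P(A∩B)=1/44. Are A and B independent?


P(A)*P(B) = 7/44*8/11 = 14/121
P(A∩B) = 1/44 != 14/121, so not independent

No, A and B are not independent


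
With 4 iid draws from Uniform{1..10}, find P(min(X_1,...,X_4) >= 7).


P(min >= 7) = P(all X_i >= 7) = (P(X_1 >= 7))^4
= (4/10)^4 = (2/5)^4 = 16/625

16/625


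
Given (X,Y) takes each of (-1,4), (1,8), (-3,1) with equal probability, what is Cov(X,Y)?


E[X]=-1, E[Y]=13/3, E[XY]=1/3
Cov(X,Y) = E[XY] - E[X]E[Y] = 1/3 + 1*13/3 = 14/3

14/3


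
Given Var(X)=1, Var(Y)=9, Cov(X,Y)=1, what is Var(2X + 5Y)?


Var(2X + 5Y) = 2^2*Var(X) + 5^2*Var(Y) + 2*2*5*Cov(X,Y)
= 4*1 + 25*9 + 20*1
= 4 + 225 + 20 = 249

249


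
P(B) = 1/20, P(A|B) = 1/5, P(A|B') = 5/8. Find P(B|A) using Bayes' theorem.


P(A) = P(A|B)P(B) + P(A|B')P(B') = 1/5*1/20 + 5/8*19/20 = 483/800
P(B|A) = P(A|B)P(B)/P(A) = (1/100)/(483/800) = 8/483

8/483


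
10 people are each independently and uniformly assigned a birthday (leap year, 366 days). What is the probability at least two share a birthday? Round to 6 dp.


P(all different) = prod((366-i)/366 for i=0..9) = 0.883355
P(at least one match) = 1 - 0.883355 = 0.116645

0.116645


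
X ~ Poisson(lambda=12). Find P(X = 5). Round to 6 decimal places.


P(X=5) = e^(-12) * 12^5 / 5!
≈ 0.000006144212353 * 248832 / 120
≈ 0.012741

0.012741


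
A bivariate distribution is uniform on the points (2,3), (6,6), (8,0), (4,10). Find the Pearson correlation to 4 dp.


Cov(X,Y) = -3.2500, Var(X) = 5.0000, Var(Y) = 13.6875
rho = Cov/(sqrt(VarX)*sqrt(VarY)) = -0.3929

-0.3929


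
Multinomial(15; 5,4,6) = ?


15! = 1307674368000
Denominator: 5!=120 * 4!=24 * 6!=720
Coefficient = 1307674368000 / 2073600 = 630630

630630


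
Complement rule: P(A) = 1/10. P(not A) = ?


P(A') = 1 - P(A) = 1 - 1/10 = 9/10

9/10


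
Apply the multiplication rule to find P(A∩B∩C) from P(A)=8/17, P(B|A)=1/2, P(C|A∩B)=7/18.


P(A∩B∩C) = P(A) * P(B|A) * P(C|A∩B)
= 8/17 * 1/2 * 7/18
= 4/17 * 7/18 = 14/153

14/153


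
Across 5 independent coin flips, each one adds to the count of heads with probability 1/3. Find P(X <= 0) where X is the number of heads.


P(X<=0) = P(X=0)
= 32/243
= 32/243

32/243


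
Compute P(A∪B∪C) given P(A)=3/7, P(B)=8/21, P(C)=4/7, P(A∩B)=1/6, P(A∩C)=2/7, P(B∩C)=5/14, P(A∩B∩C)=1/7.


P(A∪B∪C) = P(A)+P(B)+P(C) - P(AB)-P(AC)-P(BC) + P(ABC)
= 3/7+8/21+4/7 - 1/6-2/7-5/14 + 1/7
= 5/7

5/7


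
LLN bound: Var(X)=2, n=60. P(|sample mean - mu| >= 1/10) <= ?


Var(Xbar) = Var(X)/n = 2/60
Chebyshev: P(|Xbar-mu| >= 1/10) <= Var(Xbar)/(1/10)^2 = (1/30)/(1/100) = 10/3
Bound exceeds 1, so trivial bound: 1

1


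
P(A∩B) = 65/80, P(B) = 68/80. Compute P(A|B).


P(A|B) = P(A∩B)/P(B) = (65/80)/(68/80) = 65/68

65/68


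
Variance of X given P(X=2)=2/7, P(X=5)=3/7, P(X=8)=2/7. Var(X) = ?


E[X] = 5, E[X^2] = 211/7
Var(X) = E[X^2] - (E[X])^2 = 211/7 - (5)^2 = 36/7

36/7


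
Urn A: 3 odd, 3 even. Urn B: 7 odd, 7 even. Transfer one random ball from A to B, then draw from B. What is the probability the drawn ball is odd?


P(transfer odd) = 3/6 = 1/2; P(transfer even) = 1/2
If odd transferred: Urn II has 8 odd of 15, so P(odd|odd moved) = 8/15
If even transferred: Urn II has 7 odd of 15, so P(odd|even moved) = 7/15
By total probability: P(odd) = 1/2*8/15 + 1/2*7/15 = 1/2

1/2


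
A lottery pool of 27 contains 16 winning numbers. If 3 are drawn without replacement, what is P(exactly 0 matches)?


P(X=0) = C(16,0)*C(11,3) / C(27,3)
= 1*165 / 2925
= 165/2925 = 11/195

11/195


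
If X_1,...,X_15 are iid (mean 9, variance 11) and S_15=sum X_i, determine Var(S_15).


By independence, Var(S_n) = n*Var(X_1) = 15*11 = 165

165


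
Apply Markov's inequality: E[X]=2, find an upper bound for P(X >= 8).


Markov: P(X >= a) <= E[X]/a
P(X >= 8) <= 2/8 = 1/4

1/4


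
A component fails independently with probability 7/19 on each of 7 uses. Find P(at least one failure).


P(at least one) = 1 - P(none)
P(none) = (1 - 7/19)^7 = (12/19)^7 = 35831808/893871739
P(at least one) = 1 - 35831808/893871739 = 858039931/893871739

858039931/893871739


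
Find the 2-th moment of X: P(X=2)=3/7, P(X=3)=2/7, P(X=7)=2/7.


E[X^2] = sum(x^2 * P(x))
= 4*3/7 + 9*2/7 + 49*2/7
= 128/7

128/7


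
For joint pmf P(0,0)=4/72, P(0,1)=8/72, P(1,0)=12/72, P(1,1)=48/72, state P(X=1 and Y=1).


Read from table: P(X=1, Y=1) = 48/72 = 2/3

2/3


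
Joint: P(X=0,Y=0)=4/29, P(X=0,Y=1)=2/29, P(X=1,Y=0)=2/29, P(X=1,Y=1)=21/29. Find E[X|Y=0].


P(Y=0) = 6/29
E[X|Y=0] = (0*4 + 1*2)/6 = 2/6 = 1/3

1/3


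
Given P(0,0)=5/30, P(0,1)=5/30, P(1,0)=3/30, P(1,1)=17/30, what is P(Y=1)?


P(Y=1) = P(0,1)+P(1,1) = 5/30 + 17/30 = 22/30 = 11/15

11/15


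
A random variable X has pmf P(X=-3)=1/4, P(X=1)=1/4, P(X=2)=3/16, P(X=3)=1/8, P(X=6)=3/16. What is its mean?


E[X] = sum(x * P(x))
= -3*1/4 + 1*1/4 + 2*3/16 + 3*1/8 + 6*3/16
= 11/8

11/8


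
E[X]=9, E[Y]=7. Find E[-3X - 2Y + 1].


E[-3X - 2Y + 1] = -3*E[X] - 2*E[Y] + 1
= (-3)*(9) + (-2)*(7) + (1)
= -27 - 14 + 1 = -40

-40


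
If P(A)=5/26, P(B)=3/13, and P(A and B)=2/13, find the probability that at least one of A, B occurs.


P(A∪B) = P(A) + P(B) - P(A∩B)
= 5/26 + 3/13 - 2/13 = 7/26

7/26


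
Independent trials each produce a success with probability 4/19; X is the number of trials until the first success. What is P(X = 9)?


P(X=9) = (1-p)^8 * p = (15/19)^8 * 4/19
= 2562890625/16983563041 * 4/19 = 10251562500/322687697779

10251562500/322687697779


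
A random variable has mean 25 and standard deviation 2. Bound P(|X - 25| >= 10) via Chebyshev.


k = 10/2 = 5
Chebyshev: P(|X-mu| >= k*sigma) <= 1/k^2 = 1/5^2 = 1/25

1/25


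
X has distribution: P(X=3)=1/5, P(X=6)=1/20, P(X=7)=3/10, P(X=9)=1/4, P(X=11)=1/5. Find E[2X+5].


E[2X+5] = sum(g(x)*P(x))
= 11*1/5 + 17*1/20 + 19*3/10 + 23*1/4 + 27*1/5
= 199/10

199/10


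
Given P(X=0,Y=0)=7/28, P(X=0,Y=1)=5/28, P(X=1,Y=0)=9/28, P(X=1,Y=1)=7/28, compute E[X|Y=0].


P(Y=0) = 16/28
E[X|Y=0] = (0*7 + 1*9)/16 = 9/16

9/16


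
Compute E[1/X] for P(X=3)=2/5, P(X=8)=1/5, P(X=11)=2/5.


E[1/X] = sum(g(x)*P(x))
= 1/3*2/5 + 1/8*1/5 + 1/11*2/5
= 257/1320

257/1320


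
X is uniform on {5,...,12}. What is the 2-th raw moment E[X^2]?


E[X^2] = (1/8) * sum(x^2 for x=5..12)
= 620/8 = 155/2

155/2


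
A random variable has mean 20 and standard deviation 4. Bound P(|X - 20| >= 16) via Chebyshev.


k = 16/4 = 4
Chebyshev: P(|X-mu| >= k*sigma) <= 1/k^2 = 1/4^2 = 1/16

1/16


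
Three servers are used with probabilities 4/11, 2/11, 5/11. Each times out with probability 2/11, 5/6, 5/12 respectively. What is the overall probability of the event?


P(A) = P(A|B1)P(B1) + P(A|B2)P(B2) + P(A|B3)P(B3)
= 2/11*4/11 + 5/6*2/11 + 5/12*5/11
= 8/121 + 5/33 + 25/132 = 197/484

197/484


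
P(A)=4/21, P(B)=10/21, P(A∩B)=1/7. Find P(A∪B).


P(A∪B) = P(A) + P(B) - P(A∩B)
= 4/21 + 10/21 - 1/7 = 11/21

11/21


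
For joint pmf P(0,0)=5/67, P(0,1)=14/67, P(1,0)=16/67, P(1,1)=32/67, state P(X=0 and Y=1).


Read from table: P(X=0, Y=1) = 14/67

14/67


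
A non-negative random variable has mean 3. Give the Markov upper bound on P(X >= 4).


Markov: P(X >= a) <= E[X]/a
P(X >= 4) <= 3/4

3/4


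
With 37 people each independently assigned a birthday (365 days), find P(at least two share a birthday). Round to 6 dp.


P(all different) = prod((365-i)/365 for i=0..36) = 0.151266
P(at least one match) = 1 - 0.151266 = 0.848734

0.848734


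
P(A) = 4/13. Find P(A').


P(A') = 1 - P(A) = 1 - 4/13 = 9/13

9/13


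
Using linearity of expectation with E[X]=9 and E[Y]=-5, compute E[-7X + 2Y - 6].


E[-7X + 2Y - 6] = -7*E[X] + 2*E[Y] - 6
= (-7)*(9) + (2)*(-5) + (-6)
= -63 - 10 - 6 = -79

-79


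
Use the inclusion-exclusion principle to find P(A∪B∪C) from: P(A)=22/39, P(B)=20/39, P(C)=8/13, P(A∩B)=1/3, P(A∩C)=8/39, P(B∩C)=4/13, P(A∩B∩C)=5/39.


P(A∪B∪C) = P(A)+P(B)+P(C) - P(AB)-P(AC)-P(BC) + P(ABC)
= 22/39+20/39+8/13 - 1/3-8/39-4/13 + 5/39
= 38/39

38/39


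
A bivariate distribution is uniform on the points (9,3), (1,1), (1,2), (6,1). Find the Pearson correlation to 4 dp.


Cov(X,Y) = 1.5625, Var(X) = 11.6875, Var(Y) = 0.6875
rho = Cov/(sqrt(VarX)*sqrt(VarY)) = 0.5512

0.5512


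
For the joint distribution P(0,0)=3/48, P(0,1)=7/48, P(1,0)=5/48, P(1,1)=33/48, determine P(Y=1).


P(Y=1) = P(0,1)+P(1,1) = 7/48 + 33/48 = 40/48 = 5/6

5/6


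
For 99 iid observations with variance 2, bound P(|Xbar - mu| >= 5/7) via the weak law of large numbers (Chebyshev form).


Var(Xbar) = Var(X)/n = 2/99
Chebyshev: P(|Xbar-mu| >= 5/7) <= Var(Xbar)/(5/7)^2 = (2/99)/(25/49) = 98/2475

98/2475


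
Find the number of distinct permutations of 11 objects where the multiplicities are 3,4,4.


11! = 39916800
Denominator: 3!=6 * 4!=24 * 4!=24
Coefficient = 39916800 / 3456 = 11550

11550


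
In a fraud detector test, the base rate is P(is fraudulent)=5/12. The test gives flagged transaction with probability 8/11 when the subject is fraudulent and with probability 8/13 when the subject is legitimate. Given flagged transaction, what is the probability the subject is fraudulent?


P(A) = P(A|B)P(B) + P(A|B')P(B') = 8/11*5/12 + 8/13*7/12 = 284/429
P(B|A) = P(A|B)P(B)/P(A) = (10/33)/(284/429) = 65/142

65/142


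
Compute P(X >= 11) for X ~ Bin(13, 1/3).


P(X>=11) = P(X=11) + P(X=12) + P(X=13)
= 104/531441 + 26/1594323 + 1/1594323
= 113/531441

113/531441


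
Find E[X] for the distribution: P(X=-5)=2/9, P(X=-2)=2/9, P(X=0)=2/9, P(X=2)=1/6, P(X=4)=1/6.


E[X] = sum(x * P(x))
= -5*2/9 - 2*2/9 + 0*2/9 + 2*1/6 + 4*1/6
= -5/9

-5/9


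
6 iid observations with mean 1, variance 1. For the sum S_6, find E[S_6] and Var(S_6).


E[S_n] = n*mu = 6*1 = 6
Var(S_n) = n*sigma^2 = 6*1 = 6

E[S_6]=6, Var(S_6)=6


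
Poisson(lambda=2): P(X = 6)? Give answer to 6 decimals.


P(X=6) = e^(-2) * 2^6 / 6!
≈ 0.1353352832 * 64 / 720
≈ 0.012030

0.012030


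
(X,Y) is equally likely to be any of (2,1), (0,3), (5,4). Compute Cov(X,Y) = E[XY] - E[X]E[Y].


E[X]=7/3, E[Y]=8/3, E[XY]=22/3
Cov(X,Y) = E[XY] - E[X]E[Y] = 22/3 - 7/3*8/3 = 10/9

10/9


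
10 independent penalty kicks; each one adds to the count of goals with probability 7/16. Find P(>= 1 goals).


P(at least one) = 1 - P(none)
P(none) = (1 - 7/16)^10 = (9/16)^10 = 3486784401/1099511627776
P(at least one) = 1 - 3486784401/1099511627776 = 1096024843375/1099511627776

1096024843375/1099511627776


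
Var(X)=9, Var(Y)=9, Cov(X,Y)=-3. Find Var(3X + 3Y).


Var(3X + 3Y) = 3^2*Var(X) + 3^2*Var(Y) + 2*3*3*Cov(X,Y)
= 9*9 + 9*9 + 18*(-3)
= 81 + 81 - 54 = 108

108


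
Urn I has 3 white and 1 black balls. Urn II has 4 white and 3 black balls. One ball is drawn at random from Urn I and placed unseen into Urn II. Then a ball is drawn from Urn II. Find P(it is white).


P(transfer white) = 3/4; P(transfer black) = 1/4
If white transferred: Urn II has 5 white of 8, so P(white|white moved) = 5/8
If black transferred: Urn II has 4 white of 8, so P(white|black moved) = 1/2
By total probability: P(white) = 3/4*5/8 + 1/4*1/2 = 19/32

19/32


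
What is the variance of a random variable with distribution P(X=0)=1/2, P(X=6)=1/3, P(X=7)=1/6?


E[X] = 19/6, E[X^2] = 121/6
Var(X) = E[X^2] - (E[X])^2 = 121/6 - (19/6)^2 = 365/36

365/36


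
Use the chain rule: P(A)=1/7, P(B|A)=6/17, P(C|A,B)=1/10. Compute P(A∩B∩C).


P(A∩B∩C) = P(A) * P(B|A) * P(C|A∩B)
= 1/7 * 6/17 * 1/10
= 6/119 * 1/10 = 3/595

3/595


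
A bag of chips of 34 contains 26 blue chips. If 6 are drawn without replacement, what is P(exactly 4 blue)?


P(X=4) = C(26,4)*C(8,2) / C(34,6)
= 14950*28 / 1344904
= 418600/1344904 = 52325/168113

52325/168113


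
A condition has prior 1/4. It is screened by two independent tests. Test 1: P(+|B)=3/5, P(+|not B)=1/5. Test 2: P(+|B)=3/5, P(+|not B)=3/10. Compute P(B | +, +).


After test 1: P(+) = 3/5*1/4 + 1/5*3/4 = 3/10
P(B|+) = (3/20)/(3/10) = 1/2
After test 2 (use post1 as new prior): P(+) = 3/5*1/2 + 3/10*1/2 = 9/20
P(B|+,+) = (3/10)/(9/20) = 2/3

2/3


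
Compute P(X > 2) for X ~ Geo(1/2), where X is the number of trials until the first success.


P(X > 2) = P(first 2 trials all fail) = (1-p)^2 = (1/2)^2 = 1/4

1/4


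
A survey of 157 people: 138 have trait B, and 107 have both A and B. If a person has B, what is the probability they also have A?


P(A|B) = P(A∩B)/P(B) = (107/157)/(138/157) = 107/138

107/138


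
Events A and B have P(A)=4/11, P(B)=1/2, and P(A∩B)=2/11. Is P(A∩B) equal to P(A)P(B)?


P(A)*P(B) = 4/11*1/2 = 2/11
P(A∩B) = 2/11, which equals P(A)P(B), so independent

Yes, A and B are independent


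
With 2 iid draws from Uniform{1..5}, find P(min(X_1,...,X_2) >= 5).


P(min >= 5) = P(all X_i >= 5) = (P(X_1 >= 5))^2
= (1/5)^2 = 1/25

1/25


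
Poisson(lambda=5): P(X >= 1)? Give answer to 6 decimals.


P(X>=1) = 1 - P(X<=0) = 1 - (e^(-5)*5^0/0!)
≈ 1 - 0.0067379470 = 0.9932620530
≈ 0.993262

0.993262


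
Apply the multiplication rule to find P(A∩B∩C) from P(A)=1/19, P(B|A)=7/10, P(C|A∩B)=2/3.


P(A∩B∩C) = P(A) * P(B|A) * P(C|A∩B)
= 1/19 * 7/10 * 2/3
= 7/190 * 2/3 = 7/285

7/285


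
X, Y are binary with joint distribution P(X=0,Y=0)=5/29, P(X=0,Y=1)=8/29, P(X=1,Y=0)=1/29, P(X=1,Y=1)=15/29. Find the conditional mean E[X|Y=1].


P(Y=1) = 23/29
E[X|Y=1] = (0*8 + 1*15)/23 = 15/23

15/23


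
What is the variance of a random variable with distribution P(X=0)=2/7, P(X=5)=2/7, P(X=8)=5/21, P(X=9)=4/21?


E[X] = 106/21, E[X^2] = 794/21
Var(X) = E[X^2] - (E[X])^2 = 794/21 - (106/21)^2 = 5438/441

5438/441


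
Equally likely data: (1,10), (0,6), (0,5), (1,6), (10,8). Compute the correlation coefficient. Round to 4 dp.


Cov(X,Y) = 2.4000, Var(X) = 14.6400, Var(Y) = 3.2000
rho = Cov/(sqrt(VarX)*sqrt(VarY)) = 0.3506

0.3506


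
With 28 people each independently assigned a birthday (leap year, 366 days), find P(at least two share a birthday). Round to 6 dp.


P(all different) = prod((366-i)/366 for i=0..27) = 0.346570
P(at least one match) = 1 - 0.346570 = 0.653430

0.653430


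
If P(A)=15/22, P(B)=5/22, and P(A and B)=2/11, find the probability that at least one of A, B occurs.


P(A∪B) = P(A) + P(B) - P(A∩B)
= 15/22 + 5/22 - 2/11 = 8/11

8/11


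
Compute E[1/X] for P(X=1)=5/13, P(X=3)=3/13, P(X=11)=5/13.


E[1/X] = sum(g(x)*P(x))
= 1*5/13 + 1/3*3/13 + 1/11*5/13
= 71/143

71/143


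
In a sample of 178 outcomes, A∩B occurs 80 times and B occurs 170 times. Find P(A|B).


P(A|B) = P(A∩B)/P(B) = (80/178)/(170/178) = 80/170 = 8/17

8/17


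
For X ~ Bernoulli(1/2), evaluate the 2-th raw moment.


For Bernoulli: X in {0,1}
E[X^2] = 0^2*(1-1/2) + 1^2*1/2 = 1/2

1/2


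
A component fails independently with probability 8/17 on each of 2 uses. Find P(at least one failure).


P(at least one) = 1 - P(none)
P(none) = (1 - 8/17)^2 = (9/17)^2 = 81/289
P(at least one) = 1 - 81/289 = 208/289

208/289


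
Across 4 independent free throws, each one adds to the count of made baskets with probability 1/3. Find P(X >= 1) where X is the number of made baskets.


P(X>=1) = P(X=1) + P(X=2) + P(X=3) + P(X=4)
= 32/81 + 8/27 + 8/81 + 1/81
= 65/81

65/81


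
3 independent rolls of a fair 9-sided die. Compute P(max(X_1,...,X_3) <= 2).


P(max <= 2) = P(all X_i <= 2) = (P(X_1 <= 2))^3
= (2/9)^3 = 8/729

8/729


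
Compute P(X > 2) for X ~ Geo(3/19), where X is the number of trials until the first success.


P(X > 2) = P(first 2 trials all fail) = (1-p)^2 = (16/19)^2 = 256/361

256/361


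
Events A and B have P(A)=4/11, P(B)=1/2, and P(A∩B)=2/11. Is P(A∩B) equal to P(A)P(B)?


P(A)*P(B) = 4/11*1/2 = 2/11
P(A∩B) = 2/11, which equals P(A)P(B), so independent

Yes, A and B are independent


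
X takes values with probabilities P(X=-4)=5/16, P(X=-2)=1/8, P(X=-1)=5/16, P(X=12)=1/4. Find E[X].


E[X] = sum(x * P(x))
= -4*5/16 - 2*1/8 - 1*5/16 + 12*1/4
= 19/16

19/16


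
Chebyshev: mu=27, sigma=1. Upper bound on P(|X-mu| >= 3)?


k = 3/1 = 3
Chebyshev: P(|X-mu| >= k*sigma) <= 1/k^2 = 1/3^2 = 1/9

1/9


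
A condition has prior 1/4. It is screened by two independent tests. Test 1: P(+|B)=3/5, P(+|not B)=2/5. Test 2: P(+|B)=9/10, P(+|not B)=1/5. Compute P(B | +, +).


After test 1: P(+) = 3/5*1/4 + 2/5*3/4 = 9/20
P(B|+) = (3/20)/(9/20) = 1/3
After test 2 (use post1 as new prior): P(+) = 9/10*1/3 + 1/5*2/3 = 13/30
P(B|+,+) = (3/10)/(13/30) = 9/13

9/13


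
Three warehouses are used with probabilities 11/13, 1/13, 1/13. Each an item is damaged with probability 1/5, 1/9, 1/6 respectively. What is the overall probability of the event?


P(A) = P(A|B1)P(B1) + P(A|B2)P(B2) + P(A|B3)P(B3)
= 1/5*11/13 + 1/9*1/13 + 1/6*1/13
= 11/65 + 1/117 + 1/78 = 223/1170

223/1170


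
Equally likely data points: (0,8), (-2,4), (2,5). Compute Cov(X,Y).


E[X]=0, E[Y]=17/3, E[XY]=2/3
Cov(X,Y) = E[XY] - E[X]E[Y] = 2/3 - 0*17/3 = 2/3

2/3


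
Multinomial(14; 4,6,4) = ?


14! = 87178291200
Denominator: 4!=24 * 6!=720 * 4!=24
Coefficient = 87178291200 / 414720 = 210210

210210


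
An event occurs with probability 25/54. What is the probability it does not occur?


P(A') = 1 - P(A) = 1 - 25/54 = 29/54

29/54


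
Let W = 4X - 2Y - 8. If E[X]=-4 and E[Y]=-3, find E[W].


E[4X - 2Y - 8] = 4*E[X] - 2*E[Y] - 8
= (4)*(-4) + (-2)*(-3) + (-8)
= -16 + 6 - 8 = -18

-18


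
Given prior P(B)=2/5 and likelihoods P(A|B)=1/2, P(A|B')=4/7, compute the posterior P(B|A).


P(A) = P(A|B)P(B) + P(A|B')P(B') = 1/2*2/5 + 4/7*3/5 = 19/35
P(B|A) = P(A|B)P(B)/P(A) = (1/5)/(19/35) = 7/19

7/19


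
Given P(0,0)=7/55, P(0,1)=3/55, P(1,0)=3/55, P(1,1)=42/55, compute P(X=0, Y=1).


Read from table: P(X=0, Y=1) = 3/55

3/55


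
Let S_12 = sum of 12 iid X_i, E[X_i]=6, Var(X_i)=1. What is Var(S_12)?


By independence, Var(S_n) = n*Var(X_1) = 12*1 = 12

12


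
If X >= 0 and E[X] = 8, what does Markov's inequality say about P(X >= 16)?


Markov: P(X >= a) <= E[X]/a
P(X >= 16) <= 8/16 = 1/2

1/2


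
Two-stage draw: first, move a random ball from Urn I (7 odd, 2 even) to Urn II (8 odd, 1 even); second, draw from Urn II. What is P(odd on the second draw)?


P(transfer odd) = 7/9; P(transfer even) = 2/9
If odd transferred: Urn II has 9 odd of 10, so P(odd|odd moved) = 9/10
If even transferred: Urn II has 8 odd of 10, so P(odd|even moved) = 4/5
By total probability: P(odd) = 7/9*9/10 + 2/9*4/5 = 79/90

79/90


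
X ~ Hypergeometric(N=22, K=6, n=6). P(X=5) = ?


P(X=5) = C(6,5)*C(16,1) / C(22,6)
= 6*16 / 74613
= 96/74613 = 32/24871

32/24871


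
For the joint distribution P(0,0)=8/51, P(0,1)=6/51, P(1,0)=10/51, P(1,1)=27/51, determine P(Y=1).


P(Y=1) = P(0,1)+P(1,1) = 6/51 + 27/51 = 33/51 = 11/17

11/17


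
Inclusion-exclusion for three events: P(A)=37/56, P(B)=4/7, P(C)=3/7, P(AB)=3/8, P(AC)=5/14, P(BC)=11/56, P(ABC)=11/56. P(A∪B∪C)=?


P(A∪B∪C) = P(A)+P(B)+P(C) - P(AB)-P(AC)-P(BC) + P(ABC)
= 37/56+4/7+3/7 - 3/8-5/14-11/56 + 11/56
= 13/14

13/14


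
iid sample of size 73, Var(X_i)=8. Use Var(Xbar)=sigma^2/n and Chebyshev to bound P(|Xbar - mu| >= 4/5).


Var(Xbar) = Var(X)/n = 8/73
Chebyshev: P(|Xbar-mu| >= 4/5) <= Var(Xbar)/(4/5)^2 = (8/73)/(16/25) = 25/146

25/146


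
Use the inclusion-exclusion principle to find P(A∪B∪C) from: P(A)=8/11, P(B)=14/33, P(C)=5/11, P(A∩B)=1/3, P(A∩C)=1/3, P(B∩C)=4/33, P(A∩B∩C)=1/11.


P(A∪B∪C) = P(A)+P(B)+P(C) - P(AB)-P(AC)-P(BC) + P(ABC)
= 8/11+14/33+5/11 - 1/3-1/3-4/33 + 1/11
= 10/11

10/11


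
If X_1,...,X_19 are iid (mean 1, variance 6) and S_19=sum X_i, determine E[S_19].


E[S_n] = n*E[X_1] = 19*1 = 19

19


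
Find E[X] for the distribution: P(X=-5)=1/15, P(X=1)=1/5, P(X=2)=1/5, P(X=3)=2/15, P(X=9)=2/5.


E[X] = sum(x * P(x))
= -5*1/15 + 1*1/5 + 2*1/5 + 3*2/15 + 9*2/5
= 64/15

64/15


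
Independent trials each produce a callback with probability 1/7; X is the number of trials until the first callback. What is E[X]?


For geometric (trials until first success), E[X] = 1/p = 1/(1/7) = 7

7


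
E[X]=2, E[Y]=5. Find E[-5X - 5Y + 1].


E[-5X - 5Y + 1] = -5*E[X] - 5*E[Y] + 1
= (-5)*(2) + (-5)*(5) + (1)
= -10 - 25 + 1 = -34

-34


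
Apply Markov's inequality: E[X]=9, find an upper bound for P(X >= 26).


Markov: P(X >= a) <= E[X]/a
P(X >= 26) <= 9/26

9/26


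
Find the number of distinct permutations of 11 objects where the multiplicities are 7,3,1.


11! = 39916800
Denominator: 7!=5040 * 3!=6 * 1!=1
Coefficient = 39916800 / 30240 = 1320

1320


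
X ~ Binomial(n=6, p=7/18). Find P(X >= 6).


P(X>=6) = P(X=6)
= 117649/34012224
= 117649/34012224

117649/34012224


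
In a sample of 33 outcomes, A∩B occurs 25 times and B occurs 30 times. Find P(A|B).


P(A|B) = P(A∩B)/P(B) = (25/33)/(30/33) = 25/30 = 5/6

5/6


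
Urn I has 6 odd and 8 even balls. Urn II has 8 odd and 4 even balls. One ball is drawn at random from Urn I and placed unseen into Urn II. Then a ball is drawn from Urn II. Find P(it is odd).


P(transfer odd) = 6/14 = 3/7; P(transfer even) = 4/7
If odd transferred: Urn II has 9 odd of 13, so P(odd|odd moved) = 9/13
If even transferred: Urn II has 8 odd of 13, so P(odd|even moved) = 8/13
By total probability: P(odd) = 3/7*9/13 + 4/7*8/13 = 59/91

59/91


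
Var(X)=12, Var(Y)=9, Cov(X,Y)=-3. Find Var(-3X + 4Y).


Var(-3X + 4Y) = (-3)^2*Var(X) + 4^2*Var(Y) + 2*(-3)*4*Cov(X,Y)
= 9*12 + 16*9 - 24*(-3)
= 108 + 144 + 72 = 324

324


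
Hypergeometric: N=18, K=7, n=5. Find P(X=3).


P(X=3) = C(7,3)*C(11,2) / C(18,5)
= 35*55 / 8568
= 1925/8568 = 275/1224

275/1224


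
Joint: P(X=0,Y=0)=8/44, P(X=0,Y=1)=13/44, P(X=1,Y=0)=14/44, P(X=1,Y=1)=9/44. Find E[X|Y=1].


P(Y=1) = 22/44
E[X|Y=1] = (0*13 + 1*9)/22 = 9/22

9/22


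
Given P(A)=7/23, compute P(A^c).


P(A') = 1 - P(A) = 1 - 7/23 = 16/23

16/23


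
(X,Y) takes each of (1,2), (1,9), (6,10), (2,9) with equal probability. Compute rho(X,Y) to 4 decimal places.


Cov(X,Y) = 3.5000, Var(X) = 4.2500, Var(Y) = 10.2500
rho = Cov/(sqrt(VarX)*sqrt(VarY)) = 0.5303

0.5303


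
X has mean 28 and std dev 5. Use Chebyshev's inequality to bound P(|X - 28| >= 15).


k = 15/5 = 3
Chebyshev: P(|X-mu| >= k*sigma) <= 1/k^2 = 1/3^2 = 1/9

1/9


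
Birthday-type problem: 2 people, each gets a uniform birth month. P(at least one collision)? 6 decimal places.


P(all different) = prod((12-i)/12 for i=0..1) = 0.916667
P(at least one match) = 1 - 0.916667 = 0.083333

0.083333


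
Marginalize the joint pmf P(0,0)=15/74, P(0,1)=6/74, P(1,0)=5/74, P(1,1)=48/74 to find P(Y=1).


P(Y=1) = P(0,1)+P(1,1) = 6/74 + 48/74 = 54/74 = 27/37

27/37


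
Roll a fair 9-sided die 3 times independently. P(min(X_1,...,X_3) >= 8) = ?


P(min >= 8) = P(all X_i >= 8) = (P(X_1 >= 8))^3
= (2/9)^3 = 8/729

8/729


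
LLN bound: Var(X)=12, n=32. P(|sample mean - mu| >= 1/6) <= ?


Var(Xbar) = Var(X)/n = 12/32
Chebyshev: P(|Xbar-mu| >= 1/6) <= Var(Xbar)/(1/6)^2 = (3/8)/(1/36) = 27/2
Bound exceeds 1, so trivial bound: 1

1


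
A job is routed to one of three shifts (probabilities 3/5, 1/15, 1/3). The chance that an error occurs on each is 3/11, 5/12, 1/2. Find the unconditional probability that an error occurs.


P(A) = P(A|B1)P(B1) + P(A|B2)P(B2) + P(A|B3)P(B3)
= 3/11*3/5 + 5/12*1/15 + 1/2*1/3
= 9/55 + 1/36 + 1/6 = 709/1980

709/1980


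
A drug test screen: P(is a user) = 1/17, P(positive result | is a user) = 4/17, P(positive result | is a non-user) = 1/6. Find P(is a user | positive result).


P(A) = P(A|B)P(B) + P(A|B')P(B') = 4/17*1/17 + 1/6*16/17 = 148/867
P(B|A) = P(A|B)P(B)/P(A) = (4/289)/(148/867) = 3/37

3/37


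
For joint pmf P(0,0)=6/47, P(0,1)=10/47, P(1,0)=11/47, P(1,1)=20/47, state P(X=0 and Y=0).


Read from table: P(X=0, Y=0) = 6/47

6/47


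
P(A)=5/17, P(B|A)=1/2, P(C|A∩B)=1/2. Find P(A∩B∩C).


P(A∩B∩C) = P(A) * P(B|A) * P(C|A∩B)
= 5/17 * 1/2 * 1/2
= 5/34 * 1/2 = 5/68

5/68


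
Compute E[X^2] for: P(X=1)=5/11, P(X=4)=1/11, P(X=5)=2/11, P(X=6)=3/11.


E[X^2] = sum(x^2 * P(x))
= 1*5/11 + 16*1/11 + 25*2/11 + 36*3/11
= 179/11

179/11


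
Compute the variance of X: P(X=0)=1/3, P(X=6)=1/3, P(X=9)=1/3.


E[X] = 5, E[X^2] = 39
Var(X) = E[X^2] - (E[X])^2 = 39 - (5)^2 = 14

14


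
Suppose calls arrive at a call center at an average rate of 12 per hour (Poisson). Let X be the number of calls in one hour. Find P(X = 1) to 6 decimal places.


P(X=1) = e^(-12) * 12^1 / 1!
≈ 0.000006144212353 * 12 / 1
≈ 0.000074

0.000074


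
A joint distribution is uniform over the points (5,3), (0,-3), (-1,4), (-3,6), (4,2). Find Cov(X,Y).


E[X]=1, E[Y]=12/5, E[XY]=1/5
Cov(X,Y) = E[XY] - E[X]E[Y] = 1/5 - 1*12/5 = -11/5

-11/5


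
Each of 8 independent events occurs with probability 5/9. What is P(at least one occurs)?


P(at least one) = 1 - P(none)
P(none) = (1 - 5/9)^8 = (4/9)^8 = 65536/43046721
P(at least one) = 1 - 65536/43046721 = 42981185/43046721

42981185/43046721


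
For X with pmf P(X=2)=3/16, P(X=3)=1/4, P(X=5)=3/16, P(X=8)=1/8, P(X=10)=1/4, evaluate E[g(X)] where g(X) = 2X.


E[2X] = sum(g(x)*P(x))
= 4*3/16 + 6*1/4 + 10*3/16 + 16*1/8 + 20*1/4
= 89/8

89/8


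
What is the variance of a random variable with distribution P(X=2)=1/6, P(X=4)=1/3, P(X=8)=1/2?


E[X] = 17/3, E[X^2] = 38
Var(X) = E[X^2] - (E[X])^2 = 38 - (17/3)^2 = 53/9

53/9


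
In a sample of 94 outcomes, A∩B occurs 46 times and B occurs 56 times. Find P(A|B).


P(A|B) = P(A∩B)/P(B) = (46/94)/(56/94) = 46/56 = 23/28

23/28


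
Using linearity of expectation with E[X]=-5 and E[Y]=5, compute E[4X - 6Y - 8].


E[4X - 6Y - 8] = 4*E[X] - 6*E[Y] - 8
= (4)*(-5) + (-6)*(5) + (-8)
= -20 - 30 - 8 = -58

-58


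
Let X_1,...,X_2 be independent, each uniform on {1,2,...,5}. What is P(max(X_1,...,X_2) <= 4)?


P(max <= 4) = P(all X_i <= 4) = (P(X_1 <= 4))^2
= (4/5)^2 = 16/25

16/25


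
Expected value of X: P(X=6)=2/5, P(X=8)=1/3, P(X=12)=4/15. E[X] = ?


E[X] = sum(x * P(x))
= 6*2/5 + 8*1/3 + 12*4/15
= 124/15

124/15


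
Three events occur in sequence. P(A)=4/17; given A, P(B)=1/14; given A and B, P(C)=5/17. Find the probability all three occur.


P(A∩B∩C) = P(A) * P(B|A) * P(C|A∩B)
= 4/17 * 1/14 * 5/17
= 2/119 * 5/17 = 10/2023

10/2023


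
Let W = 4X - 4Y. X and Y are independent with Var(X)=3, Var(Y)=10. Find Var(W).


Independence => Cov(X,Y)=0
Var(4X - 4Y) = 4^2*Var(X) + (-4)^2*Var(Y)
= 16*3 + 16*10 = 208

208


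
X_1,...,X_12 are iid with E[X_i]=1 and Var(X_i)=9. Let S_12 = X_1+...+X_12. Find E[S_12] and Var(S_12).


E[S_n] = n*mu = 12*1 = 12
Var(S_n) = n*sigma^2 = 12*9 = 108

E[S_12]=12, Var(S_12)=108


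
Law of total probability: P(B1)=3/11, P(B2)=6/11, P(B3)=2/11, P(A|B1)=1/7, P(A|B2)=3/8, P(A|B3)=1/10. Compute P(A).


P(A) = P(A|B1)P(B1) + P(A|B2)P(B2) + P(A|B3)P(B3)
= 1/7*3/11 + 3/8*6/11 + 1/10*2/11
= 3/77 + 9/44 + 1/55 = 403/1540

403/1540


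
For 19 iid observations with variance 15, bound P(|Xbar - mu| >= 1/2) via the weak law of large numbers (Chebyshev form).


Var(Xbar) = Var(X)/n = 15/19
Chebyshev: P(|Xbar-mu| >= 1/2) <= Var(Xbar)/(1/2)^2 = (15/19)/(1/4) = 60/19
Bound exceeds 1, so trivial bound: 1

1


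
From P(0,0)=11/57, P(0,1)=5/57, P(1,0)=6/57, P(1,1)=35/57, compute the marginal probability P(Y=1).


P(Y=1) = P(0,1)+P(1,1) = 5/57 + 35/57 = 40/57

40/57


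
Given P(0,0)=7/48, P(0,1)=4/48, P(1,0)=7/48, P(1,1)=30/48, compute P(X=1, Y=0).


Read from table: P(X=1, Y=0) = 7/48

7/48


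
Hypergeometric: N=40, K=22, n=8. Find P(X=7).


P(X=7) = C(22,7)*C(18,1) / C(40,8)
= 170544*18 / 76904685
= 3069792/76904685 = 96/2405

96/2405


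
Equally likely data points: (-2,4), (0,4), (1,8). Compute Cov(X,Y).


E[X]=-1/3, E[Y]=16/3, E[XY]=0
Cov(X,Y) = E[XY] - E[X]E[Y] = 0 + 1/3*16/3 = 16/9

16/9


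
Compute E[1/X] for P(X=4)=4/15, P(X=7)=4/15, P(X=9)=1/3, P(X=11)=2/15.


E[1/X] = sum(g(x)*P(x))
= 1/4*4/15 + 1/7*4/15 + 1/9*1/3 + 1/11*2/15
= 320/2079

320/2079


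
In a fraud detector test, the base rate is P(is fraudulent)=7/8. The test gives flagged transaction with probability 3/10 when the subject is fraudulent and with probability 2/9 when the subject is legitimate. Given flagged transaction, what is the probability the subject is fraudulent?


P(A) = P(A|B)P(B) + P(A|B')P(B') = 3/10*7/8 + 2/9*1/8 = 209/720
P(B|A) = P(A|B)P(B)/P(A) = (21/80)/(209/720) = 189/209

189/209


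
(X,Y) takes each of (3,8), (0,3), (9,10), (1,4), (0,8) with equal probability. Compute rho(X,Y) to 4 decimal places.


Cov(X,Y) = 6.4400, Var(X) = 11.4400, Var(Y) = 7.0400
rho = Cov/(sqrt(VarX)*sqrt(VarY)) = 0.7176

0.7176


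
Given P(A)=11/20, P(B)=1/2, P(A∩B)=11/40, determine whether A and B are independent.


P(A)*P(B) = 11/20*1/2 = 11/40
P(A∩B) = 11/40, which equals P(A)P(B), so independent

Yes, A and B are independent


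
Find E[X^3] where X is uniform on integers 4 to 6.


E[X^3] = (1/3) * sum(x^3 for x=4..6)
= 405/3 = 135

135


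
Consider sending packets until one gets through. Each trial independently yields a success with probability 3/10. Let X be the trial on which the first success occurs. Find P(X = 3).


P(X=3) = (1-p)^2 * p = (7/10)^2 * 3/10
= 49/100 * 3/10 = 147/1000

147/1000


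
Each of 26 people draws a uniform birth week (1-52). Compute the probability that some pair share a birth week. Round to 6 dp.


P(all different) = prod((52-i)/52 for i=0..25) = 0.000484
P(at least one match) = 1 - 0.000484 = 0.999516

0.999516


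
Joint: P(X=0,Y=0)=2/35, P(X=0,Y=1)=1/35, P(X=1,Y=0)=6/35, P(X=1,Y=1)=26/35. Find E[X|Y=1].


P(Y=1) = 27/35
E[X|Y=1] = (0*1 + 1*26)/27 = 26/27

26/27


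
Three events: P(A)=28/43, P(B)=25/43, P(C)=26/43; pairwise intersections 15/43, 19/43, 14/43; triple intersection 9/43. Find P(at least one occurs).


P(A∪B∪C) = P(A)+P(B)+P(C) - P(AB)-P(AC)-P(BC) + P(ABC)
= 28/43+25/43+26/43 - 15/43-19/43-14/43 + 9/43
= 40/43

40/43


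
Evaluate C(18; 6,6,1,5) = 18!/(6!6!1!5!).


18! = 6402373705728000
Denominator: 6!=720 * 6!=720 * 1!=1 * 5!=120
Coefficient = 6402373705728000 / 62208000 = 102918816

102918816


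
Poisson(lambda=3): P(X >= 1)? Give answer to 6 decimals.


P(X>=1) = 1 - P(X<=0) = 1 - (e^(-3)*3^0/0!)
≈ 1 - 0.0497870684 = 0.9502129316
≈ 0.950213

0.950213


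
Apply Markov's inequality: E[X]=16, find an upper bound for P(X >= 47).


Markov: P(X >= a) <= E[X]/a
P(X >= 47) <= 16/47

16/47


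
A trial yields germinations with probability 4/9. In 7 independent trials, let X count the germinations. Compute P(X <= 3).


P(X<=3) = P(X=0) + P(X=1) + P(X=2) + P(X=3)
= 78125/4782969 + 437500/4782969 + 350000/1594323 + 1400000/4782969
= 2965625/4782969

2965625/4782969


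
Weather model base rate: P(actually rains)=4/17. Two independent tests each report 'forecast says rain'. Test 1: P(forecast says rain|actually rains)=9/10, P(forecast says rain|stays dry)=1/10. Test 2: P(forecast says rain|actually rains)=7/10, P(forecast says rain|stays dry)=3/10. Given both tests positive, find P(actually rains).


After test 1: P(+) = 9/10*4/17 + 1/10*13/17 = 49/170
P(B|+) = (18/85)/(49/170) = 36/49
After test 2 (use post1 as new prior): P(+) = 7/10*36/49 + 3/10*13/49 = 291/490
P(B|+,+) = (18/35)/(291/490) = 84/97

84/97


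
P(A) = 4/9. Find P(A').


P(A') = 1 - P(A) = 1 - 4/9 = 5/9

5/9


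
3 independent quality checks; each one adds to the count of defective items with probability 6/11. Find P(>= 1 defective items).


P(at least one) = 1 - P(none)
P(none) = (1 - 6/11)^3 = (5/11)^3 = 125/1331
P(at least one) = 1 - 125/1331 = 1206/1331

1206/1331


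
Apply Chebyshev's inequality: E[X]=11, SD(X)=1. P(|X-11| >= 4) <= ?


k = 4/1 = 4
Chebyshev: P(|X-mu| >= k*sigma) <= 1/k^2 = 1/4^2 = 1/16

1/16


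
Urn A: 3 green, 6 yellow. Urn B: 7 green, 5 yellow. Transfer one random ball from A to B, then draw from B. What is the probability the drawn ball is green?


P(transfer green) = 3/9 = 1/3; P(transfer yellow) = 2/3
If green transferred: Urn II has 8 green of 13, so P(green|green moved) = 8/13
If yellow transferred: Urn II has 7 green of 13, so P(green|yellow moved) = 7/13
By total probability: P(green) = 1/3*8/13 + 2/3*7/13 = 22/39

22/39


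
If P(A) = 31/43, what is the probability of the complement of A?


P(A') = 1 - P(A) = 1 - 31/43 = 12/43

12/43


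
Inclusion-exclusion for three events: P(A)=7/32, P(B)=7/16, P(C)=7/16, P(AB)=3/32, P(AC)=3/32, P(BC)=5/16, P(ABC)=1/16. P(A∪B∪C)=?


P(A∪B∪C) = P(A)+P(B)+P(C) - P(AB)-P(AC)-P(BC) + P(ABC)
= 7/32+7/16+7/16 - 3/32-3/32-5/16 + 1/16
= 21/32

21/32


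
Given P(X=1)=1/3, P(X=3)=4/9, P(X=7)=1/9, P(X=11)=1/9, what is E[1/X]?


E[1/X] = sum(g(x)*P(x))
= 1*1/3 + 1/3*4/9 + 1/7*1/9 + 1/11*1/9
= 1055/2079

1055/2079


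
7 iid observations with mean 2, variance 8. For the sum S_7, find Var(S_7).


By independence, Var(S_n) = n*Var(X_1) = 7*8 = 56

56


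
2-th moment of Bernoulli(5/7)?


For Bernoulli: X in {0,1}
E[X^2] = 0^2*(1-5/7) + 1^2*5/7 = 5/7

5/7


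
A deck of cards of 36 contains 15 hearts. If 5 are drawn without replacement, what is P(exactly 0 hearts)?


P(X=0) = C(15,0)*C(21,5) / C(36,5)
= 1*20349 / 376992
= 20349/376992 = 19/352

19/352


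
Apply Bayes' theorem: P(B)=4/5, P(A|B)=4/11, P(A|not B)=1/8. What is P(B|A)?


P(A) = P(A|B)P(B) + P(A|B')P(B') = 4/11*4/5 + 1/8*1/5 = 139/440
P(B|A) = P(A|B)P(B)/P(A) = (16/55)/(139/440) = 128/139

128/139


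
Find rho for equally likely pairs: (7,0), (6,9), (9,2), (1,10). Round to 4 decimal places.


Cov(X,Y) = -9.6875, Var(X) = 8.6875, Var(Y) = 18.6875
rho = Cov/(sqrt(VarX)*sqrt(VarY)) = -0.7603

-0.7603


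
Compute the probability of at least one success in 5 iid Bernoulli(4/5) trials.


P(at least one) = 1 - P(none)
P(none) = (1 - 4/5)^5 = (1/5)^5 = 1/3125
P(at least one) = 1 - 1/3125 = 3124/3125

3124/3125


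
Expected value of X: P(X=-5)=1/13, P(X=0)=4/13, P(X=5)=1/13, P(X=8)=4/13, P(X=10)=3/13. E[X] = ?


E[X] = sum(x * P(x))
= -5*1/13 + 0*4/13 + 5*1/13 + 8*4/13 + 10*3/13
= 62/13

62/13


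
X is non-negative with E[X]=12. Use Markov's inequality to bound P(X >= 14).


Markov: P(X >= a) <= E[X]/a
P(X >= 14) <= 12/14 = 6/7

6/7


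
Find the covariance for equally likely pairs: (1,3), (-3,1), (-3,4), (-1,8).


E[X]=-3/2, E[Y]=4, E[XY]=-5
Cov(X,Y) = E[XY] - E[X]E[Y] = -5 + 3/2*4 = 1

1


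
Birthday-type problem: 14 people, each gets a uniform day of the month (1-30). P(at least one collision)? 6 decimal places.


P(all different) = prod((30-i)/30 for i=0..13) = 0.026506
P(at least one match) = 1 - 0.026506 = 0.973494

0.973494


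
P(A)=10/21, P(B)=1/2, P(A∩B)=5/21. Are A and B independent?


P(A)*P(B) = 10/21*1/2 = 5/21
P(A∩B) = 5/21, which equals P(A)P(B), so independent

Yes, A and B are independent


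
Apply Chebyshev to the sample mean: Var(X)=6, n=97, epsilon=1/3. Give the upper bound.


Var(Xbar) = Var(X)/n = 6/97
Chebyshev: P(|Xbar-mu| >= 1/3) <= Var(Xbar)/(1/3)^2 = (6/97)/(1/9) = 54/97

54/97


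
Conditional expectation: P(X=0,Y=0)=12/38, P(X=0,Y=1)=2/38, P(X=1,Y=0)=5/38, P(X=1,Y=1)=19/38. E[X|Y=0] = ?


P(Y=0) = 17/38
E[X|Y=0] = (0*12 + 1*5)/17 = 5/17

5/17


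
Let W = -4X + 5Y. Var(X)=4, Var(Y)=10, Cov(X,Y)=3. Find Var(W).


Var(-4X + 5Y) = (-4)^2*Var(X) + 5^2*Var(Y) + 2*(-4)*5*Cov(X,Y)
= 16*4 + 25*10 - 40*3
= 64 + 250 - 120 = 194

194


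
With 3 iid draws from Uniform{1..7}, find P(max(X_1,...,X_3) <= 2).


P(max <= 2) = P(all X_i <= 2) = (P(X_1 <= 2))^3
= (2/7)^3 = 8/343

8/343


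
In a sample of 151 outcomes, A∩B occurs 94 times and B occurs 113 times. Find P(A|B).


P(A|B) = P(A∩B)/P(B) = (94/151)/(113/151) = 94/113

94/113


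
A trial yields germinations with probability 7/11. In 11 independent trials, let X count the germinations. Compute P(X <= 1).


P(X<=1) = P(X=0) + P(X=1)
= 4194304/285311670611 + 7340032/25937424601
= 84934656/285311670611

84934656/285311670611


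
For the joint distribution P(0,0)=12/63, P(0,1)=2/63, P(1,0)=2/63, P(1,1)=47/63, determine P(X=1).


P(X=1) = P(1,0)+P(1,1) = 2/63 + 47/63 = 49/63 = 7/9

7/9


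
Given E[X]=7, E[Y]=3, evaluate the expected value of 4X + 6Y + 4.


E[4X + 6Y + 4] = 4*E[X] + 6*E[Y] + 4
= (4)*(7) + (6)*(3) + (4)
= 28 + 18 + 4 = 50

50


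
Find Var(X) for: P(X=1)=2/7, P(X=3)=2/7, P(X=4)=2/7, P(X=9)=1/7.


E[X] = 25/7, E[X^2] = 19
Var(X) = E[X^2] - (E[X])^2 = 19 - (25/7)^2 = 306/49

306/49


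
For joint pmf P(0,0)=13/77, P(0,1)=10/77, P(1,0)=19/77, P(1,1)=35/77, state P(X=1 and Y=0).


Read from table: P(X=1, Y=0) = 19/77

19/77


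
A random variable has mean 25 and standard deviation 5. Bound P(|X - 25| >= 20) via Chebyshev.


k = 20/5 = 4
Chebyshev: P(|X-mu| >= k*sigma) <= 1/k^2 = 1/4^2 = 1/16

1/16


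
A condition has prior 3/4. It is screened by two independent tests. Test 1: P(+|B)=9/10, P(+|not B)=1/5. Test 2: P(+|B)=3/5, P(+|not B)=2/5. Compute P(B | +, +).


After test 1: P(+) = 9/10*3/4 + 1/5*1/4 = 29/40
P(B|+) = (27/40)/(29/40) = 27/29
After test 2 (use post1 as new prior): P(+) = 3/5*27/29 + 2/5*2/29 = 17/29
P(B|+,+) = (81/145)/(17/29) = 81/85

81/85


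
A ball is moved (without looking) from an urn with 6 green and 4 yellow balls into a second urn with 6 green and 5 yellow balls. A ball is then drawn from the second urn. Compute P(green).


P(transfer green) = 6/10 = 3/5; P(transfer yellow) = 2/5
If green transferred: Urn II has 7 green of 12, so P(green|green moved) = 7/12
If yellow transferred: Urn II has 6 green of 12, so P(green|yellow moved) = 1/2
By total probability: P(green) = 3/5*7/12 + 2/5*1/2 = 11/20

11/20


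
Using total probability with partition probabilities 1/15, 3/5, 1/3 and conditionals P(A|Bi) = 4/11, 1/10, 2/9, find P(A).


P(A) = P(A|B1)P(B1) + P(A|B2)P(B2) + P(A|B3)P(B3)
= 4/11*1/15 + 1/10*3/5 + 2/9*1/3
= 4/165 + 3/50 + 2/27 = 2351/14850

2351/14850
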